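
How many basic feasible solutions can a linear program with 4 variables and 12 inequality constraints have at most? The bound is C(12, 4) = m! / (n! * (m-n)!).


Each vertex corresponds to some choice of n active constraints out of m, so the number of vertices is at most C(m, n) = m! / (n!(m-n)!).
m = 12, n = 4
Numerator: 12 * 11 * 10 * 9
Denominator: 4! = 24
C(12, 4) = 495


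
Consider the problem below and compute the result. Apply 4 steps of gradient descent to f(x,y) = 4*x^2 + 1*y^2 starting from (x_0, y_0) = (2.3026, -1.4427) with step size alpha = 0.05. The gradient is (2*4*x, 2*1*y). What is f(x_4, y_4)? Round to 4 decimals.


Gradient descent on f(x,y) = 4*x^2 + 1*y^2.
Starting point: (2.3026, -1.4427), alpha = 0.05
Step 1: grad_x = 2*4*2.3026 = 18.4208, grad_y = 2*1*-1.4427 = -2.8854
  x_1 = 2.3026 - 0.05*18.4208 = 1.3816
  y_1 = -1.4427 - 0.05*-2.8854 = -1.2984
Step 2: grad_x = 2*4*1.3816 = 11.0525, grad_y = 2*1*-1.2984 = -2.5969
  x_2 = 1.3816 - 0.05*11.0525 = 0.8289
  y_2 = -1.2984 - 0.05*-2.5969 = -1.1686
Step 3: grad_x = 2*4*0.8289 = 6.6315, grad_y = 2*1*-1.1686 = -2.3372
  x_3 = 0.8289 - 0.05*6.6315 = 0.4974
  y_3 = -1.1686 - 0.05*-2.3372 = -1.0517
Step 4: grad_x = 2*4*0.4974 = 3.9789, grad_y = 2*1*-1.0517 = -2.1035
  x_4 = 0.4974 - 0.05*3.9789 = 0.2984
  y_4 = -1.0517 - 0.05*-2.1035 = -0.9466
f(0.2984, -0.9466) = 4*0.2984^2 + 1*(-0.9466)^2 = 1.2522


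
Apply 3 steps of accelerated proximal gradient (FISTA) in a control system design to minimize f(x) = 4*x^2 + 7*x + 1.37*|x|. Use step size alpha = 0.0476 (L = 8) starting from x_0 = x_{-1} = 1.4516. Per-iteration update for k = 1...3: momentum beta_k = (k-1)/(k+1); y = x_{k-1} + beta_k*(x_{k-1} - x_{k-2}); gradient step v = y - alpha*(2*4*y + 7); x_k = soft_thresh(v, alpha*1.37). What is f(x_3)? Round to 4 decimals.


FISTA on f(x) = 4*x^2 + 7*x + 1.37*|x|
L = 8, alpha = 0.0476
Iteration 1: beta = 0.0, y = 1.4516 + 0.0*(1.4516 - 1.4516) = 1.4516
  grad(y) = 18.6128, v = y - alpha*grad = 0.5656
  prox(v) = soft_thresh(0.5656, 0.0652) = 0.5004
Iteration 2: beta = 0.3333, y = 0.5004 + 0.3333*(0.5004 - 1.4516) = 0.1834
  grad(y) = 8.4669, v = y - alpha*grad = -0.2197
  prox(v) = soft_thresh(-0.2197, 0.0652) = -0.1545
Iteration 3: beta = 0.5, y = -0.1545 + 0.5*(-0.1545 - 0.5004) = -0.4819
  grad(y) = 3.1449, v = y - alpha*grad = -0.6316
  prox(v) = soft_thresh(-0.6316, 0.0652) = -0.5664
f(x_3) = 4*(-0.5664)^2 + 7*(-0.5664) + 1.37*|-0.5664| = -1.9056


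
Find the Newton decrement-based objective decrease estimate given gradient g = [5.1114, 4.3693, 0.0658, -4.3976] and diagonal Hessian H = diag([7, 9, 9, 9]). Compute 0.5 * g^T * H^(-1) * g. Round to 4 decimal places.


Step 1: H is diagonal, so H^(-1) * g = [0.7302, 0.4855, 0.0073, -0.4886].
Step 2: g^T H^(-1) g = sum_i g_i^2 / H_ii
  = (5.1114)^2/7 + (4.3693)^2/9 + (0.0658)^2/9 + (-4.3976)^2/9
  = 3.7323 + 2.1212 + 0.0005 + 2.1488 = 8.0028
Step 3: Objective decrease = 0.5 * g^T H^(-1) g = 4.0014


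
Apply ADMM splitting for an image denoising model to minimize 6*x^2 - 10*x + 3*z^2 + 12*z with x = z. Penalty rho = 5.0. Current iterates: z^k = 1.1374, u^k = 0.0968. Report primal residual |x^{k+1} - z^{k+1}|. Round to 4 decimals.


ADMM iteration with rho = 5.0, z^k = 1.1374, u^k = 0.0968
Step 1: x-update.
Minimize 6*x^2 - 10*x + (5.0/2)*(x - 1.1374 + 0.0968)^2
FOC: (2*6 + 5.0)*x = 10 + 5.0*(1.1374 - 0.0968)
x^{k+1} = 0.8943
Step 2: z-update.
Minimize 3*z^2 + 12*z + (5.0/2)*(0.8943 - z + 0.0968)^2
FOC: (2*3 + 5.0)*z = -12 + 5.0*(0.8943 + 0.0968)
z^{k+1} = -0.6404
Step 3: u-update.
u^{k+1} = 0.0968 + 0.8943 + 0.6404 = 1.6315
Step 4: Primal residual = |0.8943 + 0.6404| = 1.5347


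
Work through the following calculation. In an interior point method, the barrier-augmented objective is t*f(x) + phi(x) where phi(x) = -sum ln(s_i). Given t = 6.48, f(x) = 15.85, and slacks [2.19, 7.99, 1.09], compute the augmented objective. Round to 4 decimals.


Step 1: Compute log-barrier.
ln values: [0.7839, 2.0782, 0.0862]
phi = -(0.7839 + 2.0782 + 0.0862) = -2.9483
Step 2: Compute augmented objective.
t*f(x) = 6.48*15.85 = 102.708
Total = 102.708 - 2.9483 = 99.7597


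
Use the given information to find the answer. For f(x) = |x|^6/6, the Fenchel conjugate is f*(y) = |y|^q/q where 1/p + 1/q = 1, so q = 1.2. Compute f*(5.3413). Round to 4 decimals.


The conjugate exponent q satisfies 1/p + 1/q = 1.
p = 6, so q = 6/(6 - 1) = 1.2
|y|^q = 5.3413^1.2 = 7.4675
f*(5.3413) = 7.4675 / 1.2 = 6.2229


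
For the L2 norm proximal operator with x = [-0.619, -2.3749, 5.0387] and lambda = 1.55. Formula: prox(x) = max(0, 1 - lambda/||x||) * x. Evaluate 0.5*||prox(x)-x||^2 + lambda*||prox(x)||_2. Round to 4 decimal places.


Step 1: Compute ||x||.
||x|| = 5.6046
Step 2: Compute scaling factor.
scale = max(0, 1 - 1.55/5.6046) = 0.7234
Step 3: prox(x) = [-0.4478, -1.7181, 3.6452]
||prox(x)|| = 4.0546
Step 4: Proximal objective.
0.5*||prox-x||^2 = 1.2013
lambda*||prox|| = 6.2846
Total = 7.4859


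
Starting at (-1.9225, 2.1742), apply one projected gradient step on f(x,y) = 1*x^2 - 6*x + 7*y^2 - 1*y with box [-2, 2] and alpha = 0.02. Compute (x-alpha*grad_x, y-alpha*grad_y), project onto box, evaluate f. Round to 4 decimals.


Step 1: Compute gradient at (-1.9225, 2.1742).
grad_x = 2*1*-1.9225 - 6 = -9.845
grad_y = 2*7*2.1742 - 1 = 29.4388
Step 2: Gradient step.
x_raw = -1.9225 - 0.02*-9.845 = -1.7256
y_raw = 2.1742 - 0.02*29.4388 = 1.5854
Step 3: Project onto [-2, 2].
x_proj = clip(-1.7256) = -1.7256
y_proj = clip(1.5854) = 1.5854
Step 4: Evaluate f.
f(-1.7256, 1.5854) = 29.3409


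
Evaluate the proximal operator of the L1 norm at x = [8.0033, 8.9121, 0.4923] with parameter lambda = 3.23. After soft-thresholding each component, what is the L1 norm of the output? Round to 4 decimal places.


Soft-thresholding with lambda = 3.23:
prox(8.0033) = sign(8.0033)*max(|8.0033| - 3.23, 0) = 4.7733
prox(8.9121) = sign(8.9121)*max(|8.9121| - 3.23, 0) = 5.6821
prox(0.4923) = sign(0.4923)*max(|0.4923| - 3.23, 0) = 0.0
prox(x) = [4.7733, 5.6821, 0.0]
||prox(x)||_1 = 4.7733 + 5.6821 + 0.0 = 10.4554


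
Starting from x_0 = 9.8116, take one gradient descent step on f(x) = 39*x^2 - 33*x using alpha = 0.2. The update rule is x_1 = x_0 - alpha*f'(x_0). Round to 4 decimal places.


We compute the gradient at x_0 and apply the update.
f'(x) = 78*x - 33
f'(9.8116) = 78*9.8116 - 33 = 732.3048
x_1 = 9.8116 - 0.2*732.3048 = -136.6494


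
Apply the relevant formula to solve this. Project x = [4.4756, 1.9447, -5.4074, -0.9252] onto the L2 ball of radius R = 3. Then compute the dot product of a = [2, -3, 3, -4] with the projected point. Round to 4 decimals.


Step 1: Compute ||x|| (intermediates to 6 decimals).
||x|| = sqrt(4.4756^2 + 1.9447^2 + (-5.4074)^2 + (-0.9252)^2) = 7.342263
Step 2: Project.
Since ||x|| > R, scale = R/||x|| = 3/7.342263 = 0.408593, proj(x) = scale * x
proj(x) = [1.828699, 0.794591, -2.209426, -0.37803]
Step 3: Dot product.
a^T * proj(x) = 2*1.828699 - 3*0.794591 + 3*(-2.209426) - 4*(-0.37803) = -3.8425


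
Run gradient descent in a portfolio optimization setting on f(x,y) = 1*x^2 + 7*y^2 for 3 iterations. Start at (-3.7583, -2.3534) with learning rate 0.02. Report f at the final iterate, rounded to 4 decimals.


Gradient descent on f(x,y) = 1*x^2 + 7*y^2.
Starting point: (-3.7583, -2.3534), alpha = 0.02
Step 1: grad_x = 2*1*-3.7583 = -7.5166, grad_y = 2*7*-2.3534 = -32.9476
  x_1 = -3.7583 - 0.02*-7.5166 = -3.608
  y_1 = -2.3534 - 0.02*-32.9476 = -1.6944
Step 2: grad_x = 2*1*-3.608 = -7.2159, grad_y = 2*7*-1.6944 = -23.7223
  x_2 = -3.608 - 0.02*-7.2159 = -3.4636
  y_2 = -1.6944 - 0.02*-23.7223 = -1.22
Step 3: grad_x = 2*1*-3.4636 = -6.9273, grad_y = 2*7*-1.22 = -17.08
  x_3 = -3.4636 - 0.02*-6.9273 = -3.3251
  y_3 = -1.22 - 0.02*-17.08 = -0.8784
f(-3.3251, -0.8784) = 1*(-3.3251)^2 + 7*(-0.8784)^2 = 16.4574


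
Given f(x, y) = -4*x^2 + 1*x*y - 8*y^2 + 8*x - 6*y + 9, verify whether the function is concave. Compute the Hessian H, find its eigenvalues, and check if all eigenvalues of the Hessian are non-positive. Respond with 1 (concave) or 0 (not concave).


The Hessian of f(x,y) = -4*x^2 + 1*x*y - 8*y^2 + 8*x - 6*y + 9 is:
H = [[-8, 1], [1, -16]]
Trace = -8 - 16 = -24
Determinant = -8*-16 - (1)^2 = 127
Discriminant = (-24)^2 - 4*127 = 68.0
Eigenvalues: lambda_1 = -16.1231, lambda_2 = -7.8769
The function is concave.

1


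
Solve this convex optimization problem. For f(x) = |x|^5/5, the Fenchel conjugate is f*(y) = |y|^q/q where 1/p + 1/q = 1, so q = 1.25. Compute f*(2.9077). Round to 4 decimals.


The conjugate exponent q satisfies 1/p + 1/q = 1.
p = 5, so q = 5/(5 - 1) = 1.25
|y|^q = 2.9077^1.25 = 3.797
f*(2.9077) = 3.797 / 1.25 = 3.0376


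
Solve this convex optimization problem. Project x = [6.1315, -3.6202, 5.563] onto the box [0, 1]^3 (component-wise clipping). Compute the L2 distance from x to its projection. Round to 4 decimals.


Project each component onto [0, 1].
clip(6.1315) = 1.0, clip(-3.6202) = 0.0, clip(5.563) = 1.0
Projection = [1.0, 0.0, 1.0]
Squared diffs: [26.3323, 13.1058, 20.821]
Distance = sqrt(60.2591) = 7.7627


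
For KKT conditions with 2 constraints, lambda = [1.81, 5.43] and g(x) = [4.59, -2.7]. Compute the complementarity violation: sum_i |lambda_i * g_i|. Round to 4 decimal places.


KKT complementary slackness check:
lambda_1 * g_1 = 1.81 * 4.59 = 8.3079
lambda_2 * g_2 = 5.43 * -2.7 = -14.661
Total violation = 8.3079 + 14.661 = 22.9689


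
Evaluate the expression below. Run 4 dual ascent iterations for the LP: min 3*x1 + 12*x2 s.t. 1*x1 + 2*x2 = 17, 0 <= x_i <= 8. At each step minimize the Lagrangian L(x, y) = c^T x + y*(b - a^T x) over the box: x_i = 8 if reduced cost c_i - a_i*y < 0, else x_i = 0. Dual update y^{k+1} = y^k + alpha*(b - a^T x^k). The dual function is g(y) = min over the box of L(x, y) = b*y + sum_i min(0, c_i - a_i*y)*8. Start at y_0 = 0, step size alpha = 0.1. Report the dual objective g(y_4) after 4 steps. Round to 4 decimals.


Dual ascent for LP: min 3*x1 + 12*x2, 1*x1 + 2*x2 = 17, 0 <= x_i <= 8
Step 1: y^k = 0.0, reduced costs: (3.0, 12.0)
  x^k = (0.0, 0.0), subgradient = b - a^T x = 17.0
  y^{k+1} = 0.0 + 0.1*17.0 = 1.7
Step 2: y^k = 1.7, reduced costs: (1.3, 8.6)
  x^k = (0.0, 0.0), subgradient = b - a^T x = 17.0
  y^{k+1} = 1.7 + 0.1*17.0 = 3.4
Step 3: y^k = 3.4, reduced costs: (-0.4, 5.2)
  x^k = (8.0, 0.0), subgradient = b - a^T x = 9.0
  y^{k+1} = 3.4 + 0.1*9.0 = 4.3
Step 4: y^k = 4.3, reduced costs: (-1.3, 3.4)
  x^k = (8.0, 0.0), subgradient = b - a^T x = 9.0
  y^{k+1} = 4.3 + 0.1*9.0 = 5.2
Dual objective at y_4 = 5.2: reduced costs (-2.2, 1.6), box minimizer x = (8.0, 0.0)
g(y_4) = b*y + (c1 - a1*y)*x1 + (c2 - a2*y)*x2 = 17*5.2 + (-2.2)*8.0 + 1.6*0.0 = 88.4 - 17.6 + 0.0 = 70.8


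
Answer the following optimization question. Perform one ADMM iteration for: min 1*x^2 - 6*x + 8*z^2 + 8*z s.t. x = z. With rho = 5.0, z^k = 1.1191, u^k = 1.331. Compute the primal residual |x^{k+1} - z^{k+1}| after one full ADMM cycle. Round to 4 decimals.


ADMM iteration with rho = 5.0, z^k = 1.1191, u^k = 1.331
Step 1: x-update.
Minimize 1*x^2 - 6*x + (5.0/2)*(x - 1.1191 + 1.331)^2
FOC: (2*1 + 5.0)*x = 6 + 5.0*(1.1191 - 1.331)
x^{k+1} = 0.7058
Step 2: z-update.
Minimize 8*z^2 + 8*z + (5.0/2)*(0.7058 - z + 1.331)^2
FOC: (2*8 + 5.0)*z = -8 + 5.0*(0.7058 + 1.331)
z^{k+1} = 0.104
Step 3: u-update.
u^{k+1} = 1.331 + 0.7058 - 0.104 = 1.9328
Step 4: Primal residual = |0.7058 - 0.104| = 0.6018


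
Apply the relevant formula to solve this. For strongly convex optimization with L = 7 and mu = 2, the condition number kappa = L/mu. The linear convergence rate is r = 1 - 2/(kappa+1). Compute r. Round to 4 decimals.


Step 1: Compute the condition number.
kappa = L/mu = 7/2 = 3.5
Step 2: Compute the convergence rate.
r = 1 - 2/(kappa + 1) = 1 - 2*mu/(L + mu) = (L - mu)/(L + mu) = 5/9 = 0.5556


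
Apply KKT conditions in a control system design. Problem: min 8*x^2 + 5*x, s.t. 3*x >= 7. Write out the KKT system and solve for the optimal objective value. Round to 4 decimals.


Step 1: Try lambda = 0 (constraint inactive).
x_unc = -5/(2*8) = -0.3125
Check: 3*-0.3125 = -0.9375 < 7 -- violated!
Step 2: Constraint must be active: 3*x = 7
x* = 7/3 = 2.3333 (rounded; the exact value 7/3 is used below)
lambda = (2*8*(7/3) + 5)/3 = 14.1111
Step 3: Compute optimal value.
f(x*) = 8*(7/3)^2 + 5*(7/3) = 55.2222


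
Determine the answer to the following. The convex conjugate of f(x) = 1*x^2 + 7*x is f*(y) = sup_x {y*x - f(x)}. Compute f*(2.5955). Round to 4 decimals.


f*(y) = sup_x {y*x - a*x^2 - b*x} = sup_x {(y-b)*x - a*x^2}
FOC: (y - b) - 2a*x = 0 => x* = (y - b)/(2a)
x* = (2.5955 - 7)/(2*1) = -2.2023
f*(2.5955) = (y-b)^2/(4a) = (2.5955 - 7)^2/(4*1)
= 19.3996/4 = 4.8499


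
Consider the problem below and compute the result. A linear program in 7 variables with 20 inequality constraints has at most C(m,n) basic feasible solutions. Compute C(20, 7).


Each vertex corresponds to some choice of n active constraints out of m, so the number of vertices is at most C(m, n) = m! / (n!(m-n)!).
m = 20, n = 7
Numerator: 20 * 19 * 18 * 17 * 16 * 15 * 14
Denominator: 7! = 5040
C(20, 7) = 77520


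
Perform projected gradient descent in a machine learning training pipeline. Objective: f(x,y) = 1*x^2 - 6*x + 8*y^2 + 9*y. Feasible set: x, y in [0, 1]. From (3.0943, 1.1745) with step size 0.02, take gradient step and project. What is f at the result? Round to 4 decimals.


Step 1: Compute gradient at (3.0943, 1.1745).
grad_x = 2*1*3.0943 - 6 = 0.1886
grad_y = 2*8*1.1745 + 9 = 27.792
Step 2: Gradient step.
x_raw = 3.0943 - 0.02*0.1886 = 3.0905
y_raw = 1.1745 - 0.02*27.792 = 0.6187
Step 3: Project onto [0, 1].
x_proj = clip(3.0905) = 1.0
y_proj = clip(0.6187) = 0.6187
Step 4: Evaluate f.
f(1.0, 0.6187) = 3.6299


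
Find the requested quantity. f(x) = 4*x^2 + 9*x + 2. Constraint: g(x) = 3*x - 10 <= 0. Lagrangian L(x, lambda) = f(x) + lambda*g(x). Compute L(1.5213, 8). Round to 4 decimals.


Step 1: Evaluate f(x).
f(1.5213) = 4*1.5213^2 + 9*1.5213 + 2 = 24.9491
Step 2: Evaluate g(x).
g(1.5213) = 3*1.5213 - 10 = -5.4361
Step 3: Compute Lagrangian.
L = 24.9491 + 8*-5.4361 = -18.5397


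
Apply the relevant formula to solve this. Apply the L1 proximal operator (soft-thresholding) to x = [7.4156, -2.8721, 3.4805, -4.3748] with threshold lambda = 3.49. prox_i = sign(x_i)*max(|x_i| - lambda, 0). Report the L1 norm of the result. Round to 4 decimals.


Soft-thresholding with lambda = 3.49:
prox(7.4156) = sign(7.4156)*max(|7.4156| - 3.49, 0) = 3.9256
prox(-2.8721) = sign(-2.8721)*max(|-2.8721| - 3.49, 0) = 0.0
prox(3.4805) = sign(3.4805)*max(|3.4805| - 3.49, 0) = 0.0
prox(-4.3748) = sign(-4.3748)*max(|-4.3748| - 3.49, 0) = -0.8848
prox(x) = [3.9256, 0.0, 0.0, -0.8848]
||prox(x)||_1 = 3.9256 + 0.0 + 0.0 + 0.8848 = 4.8104


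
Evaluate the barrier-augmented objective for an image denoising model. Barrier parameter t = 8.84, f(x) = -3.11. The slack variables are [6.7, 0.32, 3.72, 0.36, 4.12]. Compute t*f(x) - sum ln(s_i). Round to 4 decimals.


Step 1: Compute log-barrier.
ln values: [1.9021, -1.1394, 1.3137, -1.0217, 1.4159]
phi = -(1.9021 - 1.1394 + 1.3137 - 1.0217 + 1.4159) = -2.4706
Step 2: Compute augmented objective.
t*f(x) = 8.84*-3.11 = -27.4924
Total = -27.4924 - 2.4706 = -29.963


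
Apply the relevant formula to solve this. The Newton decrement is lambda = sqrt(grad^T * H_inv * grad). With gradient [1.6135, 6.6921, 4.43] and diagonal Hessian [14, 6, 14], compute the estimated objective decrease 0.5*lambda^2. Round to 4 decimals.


Step 1: H is diagonal, so H^(-1) * g = [0.1153, 1.1154, 0.3164].
Step 2: g^T H^(-1) g = sum_i g_i^2 / H_ii
  = (1.6135)^2/14 + (6.6921)^2/6 + (4.43)^2/14
  = 0.186 + 7.464 + 1.4018 = 9.0518
Step 3: Objective decrease = 0.5 * g^T H^(-1) g = 4.5259


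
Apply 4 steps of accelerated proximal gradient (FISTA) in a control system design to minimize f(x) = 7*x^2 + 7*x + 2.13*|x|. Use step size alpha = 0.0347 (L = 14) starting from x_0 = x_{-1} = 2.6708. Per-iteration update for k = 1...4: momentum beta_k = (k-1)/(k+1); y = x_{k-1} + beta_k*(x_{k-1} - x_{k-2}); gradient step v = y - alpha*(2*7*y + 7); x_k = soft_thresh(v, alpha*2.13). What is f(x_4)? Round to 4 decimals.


FISTA on f(x) = 7*x^2 + 7*x + 2.13*|x|
L = 14, alpha = 0.0347
Iteration 1: beta = 0.0, y = 2.6708 + 0.0*(2.6708 - 2.6708) = 2.6708
  grad(y) = 44.3912, v = y - alpha*grad = 1.1304
  prox(v) = soft_thresh(1.1304, 0.0739) = 1.0565
Iteration 2: beta = 0.3333, y = 1.0565 + 0.3333*(1.0565 - 2.6708) = 0.5184
  grad(y) = 14.2579, v = y - alpha*grad = 0.0237
  prox(v) = soft_thresh(0.0237, 0.0739) = 0.0
Iteration 3: beta = 0.5, y = 0.0 + 0.5*(0.0 - 1.0565) = -0.5283
  grad(y) = -0.3956, v = y - alpha*grad = -0.5145
  prox(v) = soft_thresh(-0.5145, 0.0739) = -0.4406
Iteration 4: beta = 0.6, y = -0.4406 + 0.6*(-0.4406 - 0.0) = -0.705
  grad(y) = -2.8699, v = y - alpha*grad = -0.6054
  prox(v) = soft_thresh(-0.6054, 0.0739) = -0.5315
f(x_4) = 7*(-0.5315)^2 + 7*(-0.5315) + 2.13*|-0.5315| = -0.611


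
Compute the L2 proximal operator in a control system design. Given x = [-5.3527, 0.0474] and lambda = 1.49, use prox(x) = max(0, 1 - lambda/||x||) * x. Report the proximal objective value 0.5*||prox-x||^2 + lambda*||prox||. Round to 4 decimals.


Step 1: Compute ||x||.
||x|| = 5.3529
Step 2: Compute scaling factor.
scale = max(0, 1 - 1.49/5.3529) = 0.7216
Step 3: prox(x) = [-3.8628, 0.0342]
||prox(x)|| = 3.8629
Step 4: Proximal objective.
0.5*||prox-x||^2 = 1.1101
lambda*||prox|| = 5.7557
Total = 6.8658


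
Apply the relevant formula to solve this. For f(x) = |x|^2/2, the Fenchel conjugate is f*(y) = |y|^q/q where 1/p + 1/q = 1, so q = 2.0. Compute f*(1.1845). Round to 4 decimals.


The conjugate exponent q satisfies 1/p + 1/q = 1.
p = 2, so q = 2/(2 - 1) = 2.0
|y|^q = 1.1845^2.0 = 1.403
f*(1.1845) = 1.403 / 2.0 = 0.7015


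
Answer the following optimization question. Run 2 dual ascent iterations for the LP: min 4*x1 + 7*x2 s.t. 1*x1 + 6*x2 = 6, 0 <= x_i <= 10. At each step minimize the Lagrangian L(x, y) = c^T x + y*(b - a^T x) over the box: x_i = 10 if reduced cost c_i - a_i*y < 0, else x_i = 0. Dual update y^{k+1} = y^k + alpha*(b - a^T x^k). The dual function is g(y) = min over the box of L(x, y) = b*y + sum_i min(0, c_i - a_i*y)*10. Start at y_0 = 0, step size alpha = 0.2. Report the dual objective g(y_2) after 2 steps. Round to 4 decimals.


Dual ascent for LP: min 4*x1 + 7*x2, 1*x1 + 6*x2 = 6, 0 <= x_i <= 10
Step 1: y^k = 0.0, reduced costs: (4.0, 7.0)
  x^k = (0.0, 0.0), subgradient = b - a^T x = 6.0
  y^{k+1} = 0.0 + 0.2*6.0 = 1.2
Step 2: y^k = 1.2, reduced costs: (2.8, -0.2)
  x^k = (0.0, 10.0), subgradient = b - a^T x = -54.0
  y^{k+1} = 1.2 + 0.2*-54.0 = -9.6
Dual objective at y_2 = -9.6: reduced costs (13.6, 64.6), box minimizer x = (0.0, 0.0)
g(y_2) = b*y + (c1 - a1*y)*x1 + (c2 - a2*y)*x2 = 6*(-9.6) + 13.6*0.0 + 64.6*0.0 = -57.6 + 0.0 + 0.0 = -57.6


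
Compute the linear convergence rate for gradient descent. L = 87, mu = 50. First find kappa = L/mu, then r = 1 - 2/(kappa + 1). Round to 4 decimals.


Step 1: Compute the condition number.
kappa = L/mu = 87/50 = 1.74
Step 2: Compute the convergence rate.
r = 1 - 2/(kappa + 1) = 1 - 2*mu/(L + mu) = (L - mu)/(L + mu) = 37/137 = 0.2701


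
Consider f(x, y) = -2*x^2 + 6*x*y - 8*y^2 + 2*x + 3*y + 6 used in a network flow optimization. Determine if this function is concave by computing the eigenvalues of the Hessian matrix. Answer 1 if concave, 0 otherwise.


The Hessian of f(x,y) = -2*x^2 + 6*x*y - 8*y^2 + 2*x + 3*y + 6 is:
H = [[-4, 6], [6, -16]]
Trace = -4 - 16 = -20
Determinant = -4*-16 - (6)^2 = 28
Discriminant = (-20)^2 - 4*28 = 288.0
Eigenvalues: lambda_1 = -18.4853, lambda_2 = -1.5147
The function is concave.

1


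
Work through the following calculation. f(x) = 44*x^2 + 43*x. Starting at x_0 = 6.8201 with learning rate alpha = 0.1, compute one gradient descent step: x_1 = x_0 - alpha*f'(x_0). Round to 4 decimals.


We compute the gradient at x_0 and apply the update.
f'(x) = 88*x + 43
f'(6.8201) = 88*6.8201 + 43 = 643.1688
x_1 = 6.8201 - 0.1*643.1688 = -57.4968


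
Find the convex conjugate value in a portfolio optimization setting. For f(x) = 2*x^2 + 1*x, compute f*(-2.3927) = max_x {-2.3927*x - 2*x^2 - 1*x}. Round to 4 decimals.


f*(y) = sup_x {y*x - a*x^2 - b*x} = sup_x {(y-b)*x - a*x^2}
FOC: (y - b) - 2a*x = 0 => x* = (y - b)/(2a)
x* = (-2.3927 - 1)/(2*2) = -0.8482
f*(-2.3927) = (y-b)^2/(4a) = (-2.3927 - 1)^2/(4*2)
= 11.5104/8 = 1.4388


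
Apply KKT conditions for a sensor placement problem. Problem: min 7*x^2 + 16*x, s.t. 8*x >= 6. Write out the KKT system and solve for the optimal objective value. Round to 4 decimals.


Step 1: Try lambda = 0 (constraint inactive).
x_unc = -16/(2*7) = -1.1429
Check: 8*-1.1429 = -9.1432 < 6 -- violated!
Step 2: Constraint must be active: 8*x = 6
x* = 6/8 = 0.75
lambda = (2*7*0.75 + 16)/8 = 3.3125
Step 3: Compute optimal value.
f(x*) = 7*0.75^2 + 16*0.75 = 15.9375


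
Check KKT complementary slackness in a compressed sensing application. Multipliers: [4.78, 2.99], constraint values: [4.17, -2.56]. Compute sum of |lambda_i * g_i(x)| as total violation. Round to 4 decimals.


KKT complementary slackness check:
lambda_1 * g_1 = 4.78 * 4.17 = 19.9326
lambda_2 * g_2 = 2.99 * -2.56 = -7.6544
Total violation = 19.9326 + 7.6544 = 27.587


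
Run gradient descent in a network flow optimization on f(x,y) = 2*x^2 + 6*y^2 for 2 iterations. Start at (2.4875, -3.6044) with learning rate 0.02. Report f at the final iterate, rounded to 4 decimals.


Gradient descent on f(x,y) = 2*x^2 + 6*y^2.
Starting point: (2.4875, -3.6044), alpha = 0.02
Step 1: grad_x = 2*2*2.4875 = 9.95, grad_y = 2*6*-3.6044 = -43.2528
  x_1 = 2.4875 - 0.02*9.95 = 2.2885
  y_1 = -3.6044 - 0.02*-43.2528 = -2.7393
Step 2: grad_x = 2*2*2.2885 = 9.154, grad_y = 2*6*-2.7393 = -32.8721
  x_2 = 2.2885 - 0.02*9.154 = 2.1054
  y_2 = -2.7393 - 0.02*-32.8721 = -2.0819
f(2.1054, -2.0819) = 2*2.1054^2 + 6*(-2.0819)^2 = 34.8715


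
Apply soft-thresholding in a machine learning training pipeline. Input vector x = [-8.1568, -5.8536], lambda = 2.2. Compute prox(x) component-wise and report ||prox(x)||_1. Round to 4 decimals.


Soft-thresholding with lambda = 2.2:
prox(-8.1568) = sign(-8.1568)*max(|-8.1568| - 2.2, 0) = -5.9568
prox(-5.8536) = sign(-5.8536)*max(|-5.8536| - 2.2, 0) = -3.6536
prox(x) = [-5.9568, -3.6536]
||prox(x)||_1 = 5.9568 + 3.6536 = 9.6104


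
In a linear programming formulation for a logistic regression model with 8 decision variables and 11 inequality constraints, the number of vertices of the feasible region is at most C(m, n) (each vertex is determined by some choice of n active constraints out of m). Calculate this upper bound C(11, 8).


Each vertex corresponds to some choice of n active constraints out of m, so the number of vertices is at most C(m, n) = m! / (n!(m-n)!).
m = 11, n = 8
Numerator: 11 * 10 * 9 * 8 * 7 * 6 * 5 * 4
Denominator: 8! = 40320
C(11, 8) = 165


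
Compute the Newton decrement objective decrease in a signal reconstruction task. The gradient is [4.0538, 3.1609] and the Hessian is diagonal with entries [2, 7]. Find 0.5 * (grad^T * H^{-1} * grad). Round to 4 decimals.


Step 1: H is diagonal, so H^(-1) * g = [2.0269, 0.4516].
Step 2: g^T H^(-1) g = sum_i g_i^2 / H_ii
  = (4.0538)^2/2 + (3.1609)^2/7
  = 8.2166 + 1.4273 = 9.644
Step 3: Objective decrease = 0.5 * g^T H^(-1) g = 4.822


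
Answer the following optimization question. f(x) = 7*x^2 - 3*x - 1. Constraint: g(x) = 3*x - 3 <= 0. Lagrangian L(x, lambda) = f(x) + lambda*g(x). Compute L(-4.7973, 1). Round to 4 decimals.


Step 1: Evaluate f(x).
f(-4.7973) = 7*(-4.7973)^2 - 3*(-4.7973) - 1 = 174.4905
Step 2: Evaluate g(x).
g(-4.7973) = 3*-4.7973 - 3 = -17.3919
Step 3: Compute Lagrangian.
L = 174.4905 + 1*-17.3919 = 157.0986


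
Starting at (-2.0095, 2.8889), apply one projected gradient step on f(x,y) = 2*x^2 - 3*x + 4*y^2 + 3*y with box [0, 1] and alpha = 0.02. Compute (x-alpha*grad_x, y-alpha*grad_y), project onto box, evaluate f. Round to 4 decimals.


Step 1: Compute gradient at (-2.0095, 2.8889).
grad_x = 2*2*-2.0095 - 3 = -11.038
grad_y = 2*4*2.8889 + 3 = 26.1112
Step 2: Gradient step.
x_raw = -2.0095 - 0.02*-11.038 = -1.7887
y_raw = 2.8889 - 0.02*26.1112 = 2.3667
Step 3: Project onto [0, 1].
x_proj = clip(-1.7887) = 0.0
y_proj = clip(2.3667) = 1.0
Step 4: Evaluate f.
f(0.0, 1.0) = 7.0


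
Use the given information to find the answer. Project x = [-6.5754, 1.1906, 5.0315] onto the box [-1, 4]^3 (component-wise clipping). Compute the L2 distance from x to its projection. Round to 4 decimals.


Project each component onto [-1, 4].
clip(-6.5754) = -1.0, clip(1.1906) = 1.1906, clip(5.0315) = 4.0
Projection = [-1.0, 1.1906, 4.0]
Squared diffs: [31.0851, 0.0, 1.064]
Distance = sqrt(32.1491) = 5.67


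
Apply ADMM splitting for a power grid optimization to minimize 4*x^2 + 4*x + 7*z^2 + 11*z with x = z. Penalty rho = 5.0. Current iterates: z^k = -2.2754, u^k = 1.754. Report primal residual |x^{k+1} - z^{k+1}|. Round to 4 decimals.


ADMM iteration with rho = 5.0, z^k = -2.2754, u^k = 1.754
Step 1: x-update.
Minimize 4*x^2 + 4*x + (5.0/2)*(x + 2.2754 + 1.754)^2
FOC: (2*4 + 5.0)*x = -4 + 5.0*(-2.2754 - 1.754)
x^{k+1} = -1.8575
Step 2: z-update.
Minimize 7*z^2 + 11*z + (5.0/2)*(-1.8575 - z + 1.754)^2
FOC: (2*7 + 5.0)*z = -11 + 5.0*(-1.8575 + 1.754)
z^{k+1} = -0.6062
Step 3: u-update.
u^{k+1} = 1.754 - 1.8575 + 0.6062 = 0.5027
Step 4: Primal residual = |-1.8575 + 0.6062| = 1.2513


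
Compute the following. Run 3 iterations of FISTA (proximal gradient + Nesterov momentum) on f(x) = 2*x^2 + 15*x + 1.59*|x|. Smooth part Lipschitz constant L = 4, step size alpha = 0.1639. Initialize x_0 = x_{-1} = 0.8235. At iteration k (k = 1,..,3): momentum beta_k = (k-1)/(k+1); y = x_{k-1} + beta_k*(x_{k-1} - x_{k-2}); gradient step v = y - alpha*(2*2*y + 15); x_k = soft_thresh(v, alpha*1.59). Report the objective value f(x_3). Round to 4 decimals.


FISTA on f(x) = 2*x^2 + 15*x + 1.59*|x|
L = 4, alpha = 0.1639
Iteration 1: beta = 0.0, y = 0.8235 + 0.0*(0.8235 - 0.8235) = 0.8235
  grad(y) = 18.294, v = y - alpha*grad = -2.1749
  prox(v) = soft_thresh(-2.1749, 0.2606) = -1.9143
Iteration 2: beta = 0.3333, y = -1.9143 + 0.3333*(-1.9143 - 0.8235) = -2.8269
  grad(y) = 3.6925, v = y - alpha*grad = -3.4321
  prox(v) = soft_thresh(-3.4321, 0.2606) = -3.1715
Iteration 3: beta = 0.5, y = -3.1715 + 0.5*(-3.1715 + 1.9143) = -3.8001
  grad(y) = -0.2003, v = y - alpha*grad = -3.7672
  prox(v) = soft_thresh(-3.7672, 0.2606) = -3.5066
f(x_3) = 2*(-3.5066)^2 + 15*(-3.5066) + 1.59*|-3.5066| = -22.431


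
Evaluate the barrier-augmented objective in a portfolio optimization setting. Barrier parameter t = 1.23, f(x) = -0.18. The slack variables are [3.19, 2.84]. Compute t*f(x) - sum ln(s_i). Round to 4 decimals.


Step 1: Compute log-barrier.
ln values: [1.16, 1.0438]
phi = -(1.16 + 1.0438) = -2.2038
Step 2: Compute augmented objective.
t*f(x) = 1.23*-0.18 = -0.2214
Total = -0.2214 - 2.2038 = -2.4252


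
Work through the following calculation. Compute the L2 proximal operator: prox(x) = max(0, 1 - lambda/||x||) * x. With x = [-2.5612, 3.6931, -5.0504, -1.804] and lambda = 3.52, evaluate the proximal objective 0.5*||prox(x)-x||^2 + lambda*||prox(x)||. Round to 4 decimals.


Step 1: Compute ||x||.
||x|| = 6.9971
Step 2: Compute scaling factor.
scale = max(0, 1 - 3.52/6.9971) = 0.4969
Step 3: prox(x) = [-1.2728, 1.8352, -2.5097, -0.8965]
||prox(x)|| = 3.4771
Step 4: Proximal objective.
0.5*||prox-x||^2 = 6.1952
lambda*||prox|| = 12.2394
Total = 18.4347


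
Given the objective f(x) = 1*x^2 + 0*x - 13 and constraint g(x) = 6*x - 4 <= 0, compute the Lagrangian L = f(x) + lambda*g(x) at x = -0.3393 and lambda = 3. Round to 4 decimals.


Step 1: Evaluate f(x).
f(-0.3393) = 1*(-0.3393)^2 + 0*(-0.3393) - 13 = -12.8849
Step 2: Evaluate g(x).
g(-0.3393) = 6*-0.3393 - 4 = -6.0358
Step 3: Compute Lagrangian.
L = -12.8849 + 3*-6.0358 = -30.9923


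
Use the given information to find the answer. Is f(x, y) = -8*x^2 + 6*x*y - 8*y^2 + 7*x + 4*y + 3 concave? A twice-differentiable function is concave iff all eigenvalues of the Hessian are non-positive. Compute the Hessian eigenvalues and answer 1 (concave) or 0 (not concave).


The Hessian of f(x,y) = -8*x^2 + 6*x*y - 8*y^2 + 7*x + 4*y + 3 is:
H = [[-16, 6], [6, -16]]
Trace = -16 - 16 = -32
Determinant = -16*-16 - (6)^2 = 220
Discriminant = (-32)^2 - 4*220 = 144.0
Eigenvalues: lambda_1 = -22.0, lambda_2 = -10.0
The function is concave.

1


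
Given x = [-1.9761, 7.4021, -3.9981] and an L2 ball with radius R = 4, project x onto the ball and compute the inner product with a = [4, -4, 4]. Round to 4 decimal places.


Step 1: Compute ||x|| (intermediates to 6 decimals).
||x|| = sqrt((-1.9761)^2 + 7.4021^2 + (-3.9981)^2) = 8.641809
Step 2: Project.
Since ||x|| > R, scale = R/||x|| = 4/8.641809 = 0.462866, proj(x) = scale * x
proj(x) = [-0.91467, 3.42618, -1.850585]
Step 3: Dot product.
a^T * proj(x) = 4*(-0.91467) - 4*3.42618 + 4*(-1.850585) = -24.7657


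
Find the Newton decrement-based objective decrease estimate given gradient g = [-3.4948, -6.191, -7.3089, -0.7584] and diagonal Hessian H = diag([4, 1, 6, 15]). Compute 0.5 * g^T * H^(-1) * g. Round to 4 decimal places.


Step 1: H is diagonal, so H^(-1) * g = [-0.8737, -6.191, -1.2182, -0.0506].
Step 2: g^T H^(-1) g = sum_i g_i^2 / H_ii
  = (-3.4948)^2/4 + (-6.191)^2/1 + (-7.3089)^2/6 + (-0.7584)^2/15
  = 3.0534 + 38.3285 + 8.9033 + 0.0383 = 50.3236
Step 3: Objective decrease = 0.5 * g^T H^(-1) g = 25.1618


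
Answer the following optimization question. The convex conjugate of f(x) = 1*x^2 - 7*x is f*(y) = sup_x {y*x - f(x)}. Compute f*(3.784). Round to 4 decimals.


f*(y) = sup_x {y*x - a*x^2 - b*x} = sup_x {(y-b)*x - a*x^2}
FOC: (y - b) - 2a*x = 0 => x* = (y - b)/(2a)
x* = (3.784 + 7)/(2*1) = 5.392
f*(3.784) = (y-b)^2/(4a) = (3.784 + 7)^2/(4*1)
= 116.2947/4 = 29.0737


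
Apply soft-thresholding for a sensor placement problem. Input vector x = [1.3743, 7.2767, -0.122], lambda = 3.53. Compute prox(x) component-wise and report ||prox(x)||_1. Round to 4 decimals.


Soft-thresholding with lambda = 3.53:
prox(1.3743) = sign(1.3743)*max(|1.3743| - 3.53, 0) = 0.0
prox(7.2767) = sign(7.2767)*max(|7.2767| - 3.53, 0) = 3.7467
prox(-0.122) = sign(-0.122)*max(|-0.122| - 3.53, 0) = 0.0
prox(x) = [0.0, 3.7467, 0.0]
||prox(x)||_1 = 0.0 + 3.7467 + 0.0 = 3.7467


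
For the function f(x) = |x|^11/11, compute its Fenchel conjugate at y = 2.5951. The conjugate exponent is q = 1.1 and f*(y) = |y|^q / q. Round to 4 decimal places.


The conjugate exponent q satisfies 1/p + 1/q = 1.
p = 11, so q = 11/(11 - 1) = 1.1
|y|^q = 2.5951^1.1 = 2.8548
f*(2.5951) = 2.8548 / 1.1 = 2.5952


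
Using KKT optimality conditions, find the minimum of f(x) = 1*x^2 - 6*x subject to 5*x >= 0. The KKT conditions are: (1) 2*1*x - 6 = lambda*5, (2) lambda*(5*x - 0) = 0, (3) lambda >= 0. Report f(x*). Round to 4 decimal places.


Step 1: Try lambda = 0 (constraint inactive).
Stationarity: 2*1*x - 6 = 0
x* = 6/(2*1) = 3.0
Check constraint: 5*3.0 = 15.0 >= 0 -- satisfied.
Step 2: Compute optimal value.
f(x*) = 1*3.0^2 - 6*3.0 = -9.0


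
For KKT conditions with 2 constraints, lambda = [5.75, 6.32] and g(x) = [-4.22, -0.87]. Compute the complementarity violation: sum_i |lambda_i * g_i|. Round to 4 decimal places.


KKT complementary slackness check:
lambda_1 * g_1 = 5.75 * -4.22 = -24.265
lambda_2 * g_2 = 6.32 * -0.87 = -5.4984
Total violation = 24.265 + 5.4984 = 29.7634


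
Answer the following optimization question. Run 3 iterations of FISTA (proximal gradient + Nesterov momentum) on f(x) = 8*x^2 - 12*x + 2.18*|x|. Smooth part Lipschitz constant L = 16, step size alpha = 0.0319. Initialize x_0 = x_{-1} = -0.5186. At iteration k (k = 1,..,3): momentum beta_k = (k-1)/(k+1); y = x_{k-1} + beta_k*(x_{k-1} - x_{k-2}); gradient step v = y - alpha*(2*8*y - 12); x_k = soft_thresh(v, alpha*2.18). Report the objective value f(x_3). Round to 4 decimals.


FISTA on f(x) = 8*x^2 - 12*x + 2.18*|x|
L = 16, alpha = 0.0319
Iteration 1: beta = 0.0, y = -0.5186 + 0.0*(-0.5186 + 0.5186) = -0.5186
  grad(y) = -20.2976, v = y - alpha*grad = 0.1289
  prox(v) = soft_thresh(0.1289, 0.0695) = 0.0594
Iteration 2: beta = 0.3333, y = 0.0594 + 0.3333*(0.0594 + 0.5186) = 0.252
  grad(y) = -7.968, v = y - alpha*grad = 0.5062
  prox(v) = soft_thresh(0.5062, 0.0695) = 0.4366
Iteration 3: beta = 0.5, y = 0.4366 + 0.5*(0.4366 - 0.0594) = 0.6253
  grad(y) = -1.9955, v = y - alpha*grad = 0.6889
  prox(v) = soft_thresh(0.6889, 0.0695) = 0.6194
f(x_3) = 8*0.6194^2 - 12*0.6194 + 2.18*|0.6194| = -3.0133


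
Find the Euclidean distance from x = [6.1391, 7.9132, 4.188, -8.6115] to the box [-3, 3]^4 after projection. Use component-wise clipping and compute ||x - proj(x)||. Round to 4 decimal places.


Project each component onto [-3, 3].
clip(6.1391) = 3.0, clip(7.9132) = 3.0, clip(4.188) = 3.0, clip(-8.6115) = -3.0
Projection = [3.0, 3.0, 3.0, -3.0]
Squared diffs: [9.8539, 24.1395, 1.4113, 31.4889]
Distance = sqrt(66.8936) = 8.1789


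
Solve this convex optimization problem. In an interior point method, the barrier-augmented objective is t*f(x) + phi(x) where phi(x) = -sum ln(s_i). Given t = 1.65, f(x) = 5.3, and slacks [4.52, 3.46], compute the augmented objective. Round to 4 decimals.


Step 1: Compute log-barrier.
ln values: [1.5085, 1.2413]
phi = -(1.5085 + 1.2413) = -2.7498
Step 2: Compute augmented objective.
t*f(x) = 1.65*5.3 = 8.745
Total = 8.745 - 2.7498 = 5.9952


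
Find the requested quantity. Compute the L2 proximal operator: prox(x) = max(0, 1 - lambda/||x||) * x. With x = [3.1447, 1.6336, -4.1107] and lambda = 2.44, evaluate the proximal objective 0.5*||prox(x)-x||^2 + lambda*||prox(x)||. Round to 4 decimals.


Step 1: Compute ||x||.
||x|| = 5.4273
Step 2: Compute scaling factor.
scale = max(0, 1 - 2.44/5.4273) = 0.5504
Step 3: prox(x) = [1.7309, 0.8992, -2.2626]
||prox(x)|| = 2.9873
Step 4: Proximal objective.
0.5*||prox-x||^2 = 2.9768
lambda*||prox|| = 7.289
Total = 10.2658


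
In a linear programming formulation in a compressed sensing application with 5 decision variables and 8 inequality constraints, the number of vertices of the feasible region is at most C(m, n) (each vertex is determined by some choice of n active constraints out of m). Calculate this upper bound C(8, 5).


Each vertex corresponds to some choice of n active constraints out of m, so the number of vertices is at most C(m, n) = m! / (n!(m-n)!).
m = 8, n = 5
Numerator: 8 * 7 * 6 * 5 * 4
Denominator: 5! = 120
C(8, 5) = 56


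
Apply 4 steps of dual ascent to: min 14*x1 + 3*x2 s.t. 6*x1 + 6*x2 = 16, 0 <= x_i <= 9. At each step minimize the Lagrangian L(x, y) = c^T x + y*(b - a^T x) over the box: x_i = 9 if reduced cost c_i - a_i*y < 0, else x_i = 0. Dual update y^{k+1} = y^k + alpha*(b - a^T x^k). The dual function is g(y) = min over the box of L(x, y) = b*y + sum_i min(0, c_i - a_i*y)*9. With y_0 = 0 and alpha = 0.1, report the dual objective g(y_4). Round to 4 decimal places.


Dual ascent for LP: min 14*x1 + 3*x2, 6*x1 + 6*x2 = 16, 0 <= x_i <= 9
Step 1: y^k = 0.0, reduced costs: (14.0, 3.0)
  x^k = (0.0, 0.0), subgradient = b - a^T x = 16.0
  y^{k+1} = 0.0 + 0.1*16.0 = 1.6
Step 2: y^k = 1.6, reduced costs: (4.4, -6.6)
  x^k = (0.0, 9.0), subgradient = b - a^T x = -38.0
  y^{k+1} = 1.6 + 0.1*-38.0 = -2.2
Step 3: y^k = -2.2, reduced costs: (27.2, 16.2)
  x^k = (0.0, 0.0), subgradient = b - a^T x = 16.0
  y^{k+1} = -2.2 + 0.1*16.0 = -0.6
Step 4: y^k = -0.6, reduced costs: (17.6, 6.6)
  x^k = (0.0, 0.0), subgradient = b - a^T x = 16.0
  y^{k+1} = -0.6 + 0.1*16.0 = 1.0
Dual objective at y_4 = 1.0: reduced costs (8.0, -3.0), box minimizer x = (0.0, 9.0)
g(y_4) = b*y + (c1 - a1*y)*x1 + (c2 - a2*y)*x2 = 16*1.0 + 8.0*0.0 + (-3.0)*9.0 = 16.0 + 0.0 - 27.0 = -11.0


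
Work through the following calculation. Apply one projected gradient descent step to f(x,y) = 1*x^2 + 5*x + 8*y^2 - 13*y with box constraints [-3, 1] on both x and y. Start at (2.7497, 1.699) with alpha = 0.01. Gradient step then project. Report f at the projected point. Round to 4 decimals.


Step 1: Compute gradient at (2.7497, 1.699).
grad_x = 2*1*2.7497 + 5 = 10.4994
grad_y = 2*8*1.699 - 13 = 14.184
Step 2: Gradient step.
x_raw = 2.7497 - 0.01*10.4994 = 2.6447
y_raw = 1.699 - 0.01*14.184 = 1.5572
Step 3: Project onto [-3, 1].
x_proj = clip(2.6447) = 1.0
y_proj = clip(1.5572) = 1.0
Step 4: Evaluate f.
f(1.0, 1.0) = 1.0


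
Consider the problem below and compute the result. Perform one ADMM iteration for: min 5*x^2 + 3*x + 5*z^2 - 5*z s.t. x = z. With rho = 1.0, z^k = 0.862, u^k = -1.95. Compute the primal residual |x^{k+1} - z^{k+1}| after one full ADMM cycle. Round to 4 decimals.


ADMM iteration with rho = 1.0, z^k = 0.862, u^k = -1.95
Step 1: x-update.
Minimize 5*x^2 + 3*x + (1.0/2)*(x - 0.862 - 1.95)^2
FOC: (2*5 + 1.0)*x = -3 + 1.0*(0.862 + 1.95)
x^{k+1} = -0.0171
Step 2: z-update.
Minimize 5*z^2 - 5*z + (1.0/2)*(-0.0171 - z - 1.95)^2
FOC: (2*5 + 1.0)*z = 5 + 1.0*(-0.0171 - 1.95)
z^{k+1} = 0.2757
Step 3: u-update.
u^{k+1} = -1.95 - 0.0171 - 0.2757 = -2.2428
Step 4: Primal residual = |-0.0171 - 0.2757| = 0.2928


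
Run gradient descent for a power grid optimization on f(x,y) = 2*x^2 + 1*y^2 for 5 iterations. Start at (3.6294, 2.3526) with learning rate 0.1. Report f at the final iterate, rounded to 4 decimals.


Gradient descent on f(x,y) = 2*x^2 + 1*y^2.
Starting point: (3.6294, 2.3526), alpha = 0.1
Step 1: grad_x = 2*2*3.6294 = 14.5176, grad_y = 2*1*2.3526 = 4.7052
  x_1 = 3.6294 - 0.1*14.5176 = 2.1776
  y_1 = 2.3526 - 0.1*4.7052 = 1.8821
Step 2: grad_x = 2*2*2.1776 = 8.7106, grad_y = 2*1*1.8821 = 3.7642
  x_2 = 2.1776 - 0.1*8.7106 = 1.3066
  y_2 = 1.8821 - 0.1*3.7642 = 1.5057
Step 3: grad_x = 2*2*1.3066 = 5.2263, grad_y = 2*1*1.5057 = 3.0113
  x_3 = 1.3066 - 0.1*5.2263 = 0.784
  y_3 = 1.5057 - 0.1*3.0113 = 1.2045
Step 4: grad_x = 2*2*0.784 = 3.1358, grad_y = 2*1*1.2045 = 2.4091
  x_4 = 0.784 - 0.1*3.1358 = 0.4704
  y_4 = 1.2045 - 0.1*2.4091 = 0.9636
Step 5: grad_x = 2*2*0.4704 = 1.8815, grad_y = 2*1*0.9636 = 1.9272
  x_5 = 0.4704 - 0.1*1.8815 = 0.2822
  y_5 = 0.9636 - 0.1*1.9272 = 0.7709
f(0.2822, 0.7709) = 2*0.2822^2 + 1*0.7709^2 = 0.7536


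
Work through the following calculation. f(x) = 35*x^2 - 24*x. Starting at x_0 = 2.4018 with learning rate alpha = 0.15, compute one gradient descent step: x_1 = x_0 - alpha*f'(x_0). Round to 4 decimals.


We compute the gradient at x_0 and apply the update.
f'(x) = 70*x - 24
f'(2.4018) = 70*2.4018 - 24 = 144.126
x_1 = 2.4018 - 0.15*144.126 = -19.2171


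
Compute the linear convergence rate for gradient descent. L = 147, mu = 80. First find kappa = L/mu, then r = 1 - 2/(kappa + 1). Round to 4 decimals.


Step 1: Compute the condition number.
kappa = L/mu = 147/80 = 1.8375
Step 2: Compute the convergence rate.
r = 1 - 2/(kappa + 1) = 1 - 2*mu/(L + mu) = (L - mu)/(L + mu) = 67/227 = 0.2952


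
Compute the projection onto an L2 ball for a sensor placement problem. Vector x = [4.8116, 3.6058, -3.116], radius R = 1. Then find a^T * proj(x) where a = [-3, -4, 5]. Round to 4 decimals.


Step 1: Compute ||x|| (intermediates to 6 decimals).
||x|| = sqrt(4.8116^2 + 3.6058^2 + (-3.116)^2) = 6.772204
Step 2: Project.
Since ||x|| > R, scale = R/||x|| = 1/6.772204 = 0.147662, proj(x) = scale * x
proj(x) = [0.71049, 0.53244, -0.460115]
Step 3: Dot product.
a^T * proj(x) = -3*0.71049 - 4*0.53244 + 5*(-0.460115) = -6.5618


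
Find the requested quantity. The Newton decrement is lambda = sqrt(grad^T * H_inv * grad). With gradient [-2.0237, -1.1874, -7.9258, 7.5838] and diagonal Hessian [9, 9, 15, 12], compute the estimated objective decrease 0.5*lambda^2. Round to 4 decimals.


Step 1: H is diagonal, so H^(-1) * g = [-0.2249, -0.1319, -0.5284, 0.632].
Step 2: g^T H^(-1) g = sum_i g_i^2 / H_ii
  = (-2.0237)^2/9 + (-1.1874)^2/9 + (-7.9258)^2/15 + (7.5838)^2/12
  = 0.455 + 0.1567 + 4.1879 + 4.7928 = 9.5924
Step 3: Objective decrease = 0.5 * g^T H^(-1) g = 4.7962


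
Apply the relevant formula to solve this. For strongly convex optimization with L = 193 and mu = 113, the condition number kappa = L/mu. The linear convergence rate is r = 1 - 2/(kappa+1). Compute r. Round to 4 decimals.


Step 1: Compute the condition number.
kappa = L/mu = 193/113 = 1.708
Step 2: Compute the convergence rate.
r = 1 - 2/(kappa + 1) = 1 - 2*mu/(L + mu) = (L - mu)/(L + mu) = 80/306 = 0.2614
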